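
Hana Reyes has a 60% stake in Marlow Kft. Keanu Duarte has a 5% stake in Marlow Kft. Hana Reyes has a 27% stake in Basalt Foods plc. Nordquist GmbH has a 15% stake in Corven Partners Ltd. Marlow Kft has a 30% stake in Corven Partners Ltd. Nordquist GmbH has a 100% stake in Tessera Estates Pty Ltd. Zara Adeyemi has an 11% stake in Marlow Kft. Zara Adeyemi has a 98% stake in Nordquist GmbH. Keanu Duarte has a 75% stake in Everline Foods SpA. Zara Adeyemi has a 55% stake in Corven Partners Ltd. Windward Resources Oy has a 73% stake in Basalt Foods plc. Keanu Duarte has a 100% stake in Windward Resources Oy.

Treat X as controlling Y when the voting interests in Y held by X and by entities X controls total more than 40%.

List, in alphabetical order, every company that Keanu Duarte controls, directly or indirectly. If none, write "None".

Basalt Foods plc, Everline Foods SpA, Windward Resources Oy

Keanu holds 100% of Windward, so Keanu controls Windward.
Keanu holds 75% of Everline, so Keanu controls Everline.
Windward holds 73% of Basalt, so Keanu controls Basalt.
No other company's threshold is met.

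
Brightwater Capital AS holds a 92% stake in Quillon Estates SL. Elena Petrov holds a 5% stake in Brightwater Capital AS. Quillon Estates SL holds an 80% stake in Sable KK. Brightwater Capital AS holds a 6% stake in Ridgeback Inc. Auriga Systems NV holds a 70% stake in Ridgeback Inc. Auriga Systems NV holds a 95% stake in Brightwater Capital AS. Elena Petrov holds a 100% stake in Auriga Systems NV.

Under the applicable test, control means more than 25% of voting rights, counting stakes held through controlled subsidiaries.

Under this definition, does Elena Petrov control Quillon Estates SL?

Elena holds 100% of Auriga, so Elena controls Auriga.
Elena and Auriga together hold 5% + 95% = 100% of Brightwater, so Elena controls Brightwater.
Brightwater holds 92% of Quillon, so Elena controls Quillon.

Yes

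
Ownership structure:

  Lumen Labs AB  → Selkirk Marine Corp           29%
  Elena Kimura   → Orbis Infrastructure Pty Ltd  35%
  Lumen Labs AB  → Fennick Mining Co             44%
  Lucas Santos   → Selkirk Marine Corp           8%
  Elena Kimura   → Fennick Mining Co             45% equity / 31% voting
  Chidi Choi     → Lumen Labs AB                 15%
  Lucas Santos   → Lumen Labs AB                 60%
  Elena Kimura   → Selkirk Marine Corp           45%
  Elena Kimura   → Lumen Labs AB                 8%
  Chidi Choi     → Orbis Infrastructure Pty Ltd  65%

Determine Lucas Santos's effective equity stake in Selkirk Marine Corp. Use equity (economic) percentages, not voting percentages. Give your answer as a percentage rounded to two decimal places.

25.40%

Lucas reaches Selkirk along 2 paths.
Via Lumen: 60% × 29% = 17.4%.
Direct stake: 8% = 8%.
Total: 17.4% + 8% = 25.4%.
Rounded: 25.40%.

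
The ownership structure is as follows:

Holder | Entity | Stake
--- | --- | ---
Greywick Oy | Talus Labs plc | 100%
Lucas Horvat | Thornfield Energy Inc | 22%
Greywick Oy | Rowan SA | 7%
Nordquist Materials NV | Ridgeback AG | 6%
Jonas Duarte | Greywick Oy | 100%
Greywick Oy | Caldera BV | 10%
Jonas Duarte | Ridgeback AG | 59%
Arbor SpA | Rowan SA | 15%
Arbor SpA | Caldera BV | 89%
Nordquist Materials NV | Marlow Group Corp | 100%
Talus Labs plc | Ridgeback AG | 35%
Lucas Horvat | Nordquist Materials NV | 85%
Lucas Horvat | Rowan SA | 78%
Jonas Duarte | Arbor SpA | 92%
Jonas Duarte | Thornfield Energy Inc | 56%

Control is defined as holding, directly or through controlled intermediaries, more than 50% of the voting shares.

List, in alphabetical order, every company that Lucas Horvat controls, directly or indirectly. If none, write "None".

Lucas holds 85% of Nordquist, so Lucas controls Nordquist.
Lucas holds 78% of Rowan, so Lucas controls Rowan.
Nordquist holds 100% of Marlow, so Lucas controls Marlow.
No other company's threshold is met.

Marlow Group Corp, Nordquist Materials NV, Rowan SA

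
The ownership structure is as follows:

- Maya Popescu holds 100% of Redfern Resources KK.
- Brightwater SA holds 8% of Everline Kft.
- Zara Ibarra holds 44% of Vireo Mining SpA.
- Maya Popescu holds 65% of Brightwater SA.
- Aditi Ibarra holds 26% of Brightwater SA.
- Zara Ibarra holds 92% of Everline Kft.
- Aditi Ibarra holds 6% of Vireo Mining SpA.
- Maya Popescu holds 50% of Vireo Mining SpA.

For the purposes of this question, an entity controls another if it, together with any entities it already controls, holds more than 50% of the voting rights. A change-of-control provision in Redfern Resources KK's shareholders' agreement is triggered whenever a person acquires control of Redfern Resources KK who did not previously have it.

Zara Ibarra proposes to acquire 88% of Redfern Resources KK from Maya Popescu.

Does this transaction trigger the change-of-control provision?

Yes

The purchase adds only to Zara's holdings (Maya's stake shrinks), so Zara is the only person who could newly come to control Redfern.
Zara holds 92% of Everline, so Zara controls Everline.
Neither Zara nor any entity Zara controls holds any voting interest in Redfern.
So before the transaction, Zara does not control Redfern.
After the purchase, Zara holds 88% of Redfern directly, and Maya's stake falls to 12%.
Zara holds 88% of Redfern, so Zara controls Redfern.
Zara did not control Redfern before and does after, so the clause is triggered.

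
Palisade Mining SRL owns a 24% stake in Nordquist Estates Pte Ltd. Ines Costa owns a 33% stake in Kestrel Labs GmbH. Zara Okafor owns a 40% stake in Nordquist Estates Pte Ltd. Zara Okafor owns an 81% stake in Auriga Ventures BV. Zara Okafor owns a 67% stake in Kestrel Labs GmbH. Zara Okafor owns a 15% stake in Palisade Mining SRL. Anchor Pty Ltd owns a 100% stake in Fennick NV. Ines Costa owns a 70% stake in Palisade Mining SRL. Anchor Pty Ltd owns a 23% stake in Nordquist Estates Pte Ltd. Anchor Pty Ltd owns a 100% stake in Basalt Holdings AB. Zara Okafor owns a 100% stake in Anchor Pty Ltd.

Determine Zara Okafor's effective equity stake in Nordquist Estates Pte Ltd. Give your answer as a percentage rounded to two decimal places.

Zara reaches Nordquist along 3 paths.
Direct stake: 40% = 40%.
Via Palisade: 15% × 24% = 3.6%.
Via Anchor: 100% × 23% = 23%.
Total: 40% + 3.6% + 23% = 66.6%.
Rounded: 66.60%.

66.60%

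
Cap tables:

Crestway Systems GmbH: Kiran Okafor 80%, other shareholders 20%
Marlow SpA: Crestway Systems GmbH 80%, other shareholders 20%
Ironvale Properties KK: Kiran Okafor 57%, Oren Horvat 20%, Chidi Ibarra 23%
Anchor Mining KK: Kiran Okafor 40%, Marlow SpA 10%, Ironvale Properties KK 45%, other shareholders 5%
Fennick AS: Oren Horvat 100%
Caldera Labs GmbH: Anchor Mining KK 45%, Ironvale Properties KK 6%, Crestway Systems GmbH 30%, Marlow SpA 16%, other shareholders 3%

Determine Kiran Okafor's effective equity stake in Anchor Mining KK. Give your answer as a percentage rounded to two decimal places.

72.05%

Kiran reaches Anchor along 3 paths.
Direct stake: 40% = 40%.
Via Crestway → Marlow: 80% × 80% × 10% = 6.4%.
Via Ironvale: 57% × 45% = 25.65%.
Total: 40% + 6.4% + 25.65% = 72.05%.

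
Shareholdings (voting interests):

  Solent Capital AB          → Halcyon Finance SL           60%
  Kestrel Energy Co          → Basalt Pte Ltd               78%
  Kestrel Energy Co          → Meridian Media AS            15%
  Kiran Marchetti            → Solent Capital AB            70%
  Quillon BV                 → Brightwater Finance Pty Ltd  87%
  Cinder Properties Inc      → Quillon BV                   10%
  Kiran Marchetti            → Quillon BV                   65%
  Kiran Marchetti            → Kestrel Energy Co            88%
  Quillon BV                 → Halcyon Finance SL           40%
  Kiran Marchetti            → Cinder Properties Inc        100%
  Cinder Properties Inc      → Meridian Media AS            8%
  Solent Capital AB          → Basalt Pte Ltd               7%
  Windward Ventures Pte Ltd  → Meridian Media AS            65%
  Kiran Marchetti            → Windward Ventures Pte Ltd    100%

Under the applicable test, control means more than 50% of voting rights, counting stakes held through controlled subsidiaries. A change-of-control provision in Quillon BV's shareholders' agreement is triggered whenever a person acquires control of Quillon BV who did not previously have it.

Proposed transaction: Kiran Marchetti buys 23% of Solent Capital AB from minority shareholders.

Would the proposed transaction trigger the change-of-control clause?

The purchase changes only Kiran's holdings, so Kiran is the only person who could newly come to control Quillon.
Kiran holds 100% of Cinder, so Kiran controls Cinder.
Cinder and Kiran together hold 10% + 65% = 75% of Quillon, so Kiran controls Quillon.
So Kiran already controls Quillon before the transaction.
After the purchase, Kiran's direct stake in Solent rises to 70% + 23% = 93%.
Kiran controlled Quillon already, so this is not a new person acquiring control; every other person's position is unchanged or reduced.
No new person acquires control, so the clause is not triggered.

No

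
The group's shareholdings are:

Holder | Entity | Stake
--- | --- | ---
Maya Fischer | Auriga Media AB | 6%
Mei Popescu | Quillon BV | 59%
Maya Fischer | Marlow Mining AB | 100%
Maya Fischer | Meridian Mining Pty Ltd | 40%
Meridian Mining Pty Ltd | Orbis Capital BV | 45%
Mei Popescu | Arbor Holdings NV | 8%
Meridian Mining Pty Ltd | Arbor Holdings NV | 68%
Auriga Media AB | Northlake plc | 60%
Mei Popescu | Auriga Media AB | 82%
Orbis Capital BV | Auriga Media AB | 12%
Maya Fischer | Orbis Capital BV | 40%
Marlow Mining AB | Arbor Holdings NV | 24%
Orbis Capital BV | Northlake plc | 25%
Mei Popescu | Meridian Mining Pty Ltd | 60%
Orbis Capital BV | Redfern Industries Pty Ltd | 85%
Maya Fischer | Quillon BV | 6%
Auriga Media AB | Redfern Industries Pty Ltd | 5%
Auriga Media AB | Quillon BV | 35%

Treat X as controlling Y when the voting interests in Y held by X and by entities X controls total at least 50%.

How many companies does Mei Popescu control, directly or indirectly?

5

Mei holds 60% of Meridian, so Mei controls Meridian.
Mei holds 82% of Auriga, so Mei controls Auriga.
Mei and Meridian together hold 8% + 68% = 76% of Arbor, so Mei controls Arbor.
Auriga holds 60% of Northlake, so Mei controls Northlake.
Mei and Auriga together hold 59% + 35% = 94% of Quillon, so Mei controls Quillon.
No other company's threshold is met.
Mei controls 5 companies.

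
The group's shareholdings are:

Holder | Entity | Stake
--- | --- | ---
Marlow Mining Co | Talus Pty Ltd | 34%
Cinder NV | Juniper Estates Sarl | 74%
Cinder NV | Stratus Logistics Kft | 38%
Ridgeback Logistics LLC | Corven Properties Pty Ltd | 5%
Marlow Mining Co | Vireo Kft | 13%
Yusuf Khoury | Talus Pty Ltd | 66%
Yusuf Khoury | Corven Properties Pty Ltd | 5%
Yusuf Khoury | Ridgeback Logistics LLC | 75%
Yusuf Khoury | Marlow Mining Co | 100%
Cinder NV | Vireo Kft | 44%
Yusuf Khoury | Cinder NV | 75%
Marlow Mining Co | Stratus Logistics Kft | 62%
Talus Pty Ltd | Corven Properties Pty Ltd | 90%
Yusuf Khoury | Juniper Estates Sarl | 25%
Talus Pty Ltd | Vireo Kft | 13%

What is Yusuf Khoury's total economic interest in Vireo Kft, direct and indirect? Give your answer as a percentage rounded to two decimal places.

Yusuf reaches Vireo along 4 paths.
Via Marlow → Talus: 100% × 34% × 13% = 4.42%.
Via Talus: 66% × 13% = 8.58%.
Via Marlow: 100% × 13% = 13%.
Via Cinder: 75% × 44% = 33%.
Total: 4.42% + 8.58% + 13% + 33% = 59%.
Rounded: 59.00%.

59.00%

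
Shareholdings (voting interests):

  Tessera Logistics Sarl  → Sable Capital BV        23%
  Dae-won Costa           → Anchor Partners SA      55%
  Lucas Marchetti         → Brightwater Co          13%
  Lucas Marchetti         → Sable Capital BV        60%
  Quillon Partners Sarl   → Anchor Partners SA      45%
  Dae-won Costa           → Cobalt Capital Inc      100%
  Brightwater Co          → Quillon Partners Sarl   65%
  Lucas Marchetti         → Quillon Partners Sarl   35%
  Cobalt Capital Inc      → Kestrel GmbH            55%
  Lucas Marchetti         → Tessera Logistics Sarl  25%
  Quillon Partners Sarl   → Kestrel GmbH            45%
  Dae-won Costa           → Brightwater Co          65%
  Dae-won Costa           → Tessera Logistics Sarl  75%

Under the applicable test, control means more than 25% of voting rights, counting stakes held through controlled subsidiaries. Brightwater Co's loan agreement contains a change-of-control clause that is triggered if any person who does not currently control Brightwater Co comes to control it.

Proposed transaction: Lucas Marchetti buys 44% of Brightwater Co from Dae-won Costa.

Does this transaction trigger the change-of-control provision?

The purchase adds only to Lucas's holdings (Dae-won's stake shrinks), so Lucas is the only person who could newly come to control Brightwater.
Lucas holds 35% of Quillon, so Lucas controls Quillon.
Lucas holds 60% of Sable, so Lucas controls Sable.
Quillon holds 45% of Anchor, so Lucas controls Anchor.
Quillon holds 45% of Kestrel, so Lucas controls Kestrel.
In Brightwater, Lucas's side holds only 13%, not > 25%.
So before the transaction, Lucas does not control Brightwater.
After the purchase, Lucas's direct stake in Brightwater rises to 13% + 44% = 57%, and Dae-won's stake falls to 21%.
Lucas holds 57% of Brightwater, so Lucas controls Brightwater.
Lucas did not control Brightwater before and does after, so the clause is triggered.

Yes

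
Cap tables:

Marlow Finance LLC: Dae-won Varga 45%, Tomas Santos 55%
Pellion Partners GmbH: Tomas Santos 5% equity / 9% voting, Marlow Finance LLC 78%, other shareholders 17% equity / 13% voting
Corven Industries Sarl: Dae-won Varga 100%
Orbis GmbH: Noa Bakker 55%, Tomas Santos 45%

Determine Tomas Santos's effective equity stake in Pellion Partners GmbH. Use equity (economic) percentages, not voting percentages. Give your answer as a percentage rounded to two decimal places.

Tomas reaches Pellion along 2 paths.
Direct stake: 5% = 5%.
Via Marlow: 55% × 78% = 42.9%.
Total: 5% + 42.9% = 47.9%.
Rounded: 47.90%.

47.90%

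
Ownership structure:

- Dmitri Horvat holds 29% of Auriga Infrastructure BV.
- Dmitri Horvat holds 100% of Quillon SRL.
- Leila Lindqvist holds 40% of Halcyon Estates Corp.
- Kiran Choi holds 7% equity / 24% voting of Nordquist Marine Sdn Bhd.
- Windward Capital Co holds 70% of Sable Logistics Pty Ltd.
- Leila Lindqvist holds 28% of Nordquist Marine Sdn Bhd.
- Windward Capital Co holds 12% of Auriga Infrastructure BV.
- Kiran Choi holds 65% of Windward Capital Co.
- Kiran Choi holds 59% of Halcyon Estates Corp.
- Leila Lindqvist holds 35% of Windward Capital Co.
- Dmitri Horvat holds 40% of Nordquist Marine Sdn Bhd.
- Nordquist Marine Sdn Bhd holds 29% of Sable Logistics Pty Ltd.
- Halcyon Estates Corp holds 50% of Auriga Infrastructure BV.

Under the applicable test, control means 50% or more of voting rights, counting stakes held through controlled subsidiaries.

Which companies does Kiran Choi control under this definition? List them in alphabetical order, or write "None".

Auriga Infrastructure BV, Halcyon Estates Corp, Sable Logistics Pty Ltd, Windward Capital Co

Kiran holds 65% of Windward, so Kiran controls Windward.
Kiran holds 59% of Halcyon, so Kiran controls Halcyon.
Windward holds 70% of Sable, so Kiran controls Sable.
Halcyon and Windward together hold 50% + 12% = 62% of Auriga, so Kiran controls Auriga.
No other company's threshold is met.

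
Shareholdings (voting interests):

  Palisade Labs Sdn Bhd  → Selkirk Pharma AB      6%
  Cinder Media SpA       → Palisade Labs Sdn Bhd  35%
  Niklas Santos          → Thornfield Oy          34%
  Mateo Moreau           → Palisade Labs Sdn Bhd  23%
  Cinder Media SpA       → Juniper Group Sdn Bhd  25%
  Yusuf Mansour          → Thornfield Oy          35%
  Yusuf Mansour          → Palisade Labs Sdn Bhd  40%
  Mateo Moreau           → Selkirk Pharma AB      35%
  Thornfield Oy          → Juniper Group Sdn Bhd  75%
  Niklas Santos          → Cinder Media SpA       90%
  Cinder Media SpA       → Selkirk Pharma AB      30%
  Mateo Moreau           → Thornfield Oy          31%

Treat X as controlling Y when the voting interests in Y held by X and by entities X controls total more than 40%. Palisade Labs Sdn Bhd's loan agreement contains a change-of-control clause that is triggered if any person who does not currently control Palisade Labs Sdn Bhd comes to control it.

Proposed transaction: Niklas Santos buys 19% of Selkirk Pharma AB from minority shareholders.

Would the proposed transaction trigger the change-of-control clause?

The purchase changes only Niklas's holdings, so Niklas is the only person who could newly come to control Palisade.
Niklas holds 90% of Cinder, so Niklas controls Cinder.
In Palisade, Niklas's side holds only 35%, not > 40%.
So before the transaction, Niklas does not control Palisade.
After the purchase, Niklas holds 19% of Selkirk directly.
Cinder and Niklas together hold 30% + 19% = 49% of Selkirk, so Niklas controls Selkirk.
After the transaction, Niklas's side holds 35% of Palisade, not > 40%, so Niklas still does not control Palisade.
No new person acquires control, so the clause is not triggered.

No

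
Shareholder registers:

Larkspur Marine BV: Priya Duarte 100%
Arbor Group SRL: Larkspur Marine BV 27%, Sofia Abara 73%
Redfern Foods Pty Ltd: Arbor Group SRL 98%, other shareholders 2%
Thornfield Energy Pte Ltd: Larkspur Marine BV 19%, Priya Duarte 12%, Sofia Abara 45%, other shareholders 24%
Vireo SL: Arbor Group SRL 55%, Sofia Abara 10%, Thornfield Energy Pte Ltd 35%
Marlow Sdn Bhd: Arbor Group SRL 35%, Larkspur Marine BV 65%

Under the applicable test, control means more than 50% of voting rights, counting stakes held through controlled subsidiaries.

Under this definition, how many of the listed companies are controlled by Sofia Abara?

3

Sofia holds 73% of Arbor, so Sofia controls Arbor.
Arbor holds 98% of Redfern, so Sofia controls Redfern.
Arbor and Sofia together hold 55% + 10% = 65% of Vireo, so Sofia controls Vireo.
No other company's threshold is met.
Sofia controls 3 companies.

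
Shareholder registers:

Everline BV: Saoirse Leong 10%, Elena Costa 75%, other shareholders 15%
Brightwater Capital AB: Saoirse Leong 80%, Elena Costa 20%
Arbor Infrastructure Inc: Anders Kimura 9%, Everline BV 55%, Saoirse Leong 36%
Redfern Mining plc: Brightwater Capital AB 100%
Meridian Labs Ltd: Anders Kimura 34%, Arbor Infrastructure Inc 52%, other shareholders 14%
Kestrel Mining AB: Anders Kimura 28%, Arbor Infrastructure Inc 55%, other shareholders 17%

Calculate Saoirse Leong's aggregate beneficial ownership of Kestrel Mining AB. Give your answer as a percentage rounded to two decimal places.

22.83%

Saoirse reaches Kestrel along 2 paths.
Via Everline → Arbor: 10% × 55% × 55% = 3.025%.
Via Arbor: 36% × 55% = 19.8%.
Total: 3.025% + 19.8% = 22.825%.
Rounded: 22.83%.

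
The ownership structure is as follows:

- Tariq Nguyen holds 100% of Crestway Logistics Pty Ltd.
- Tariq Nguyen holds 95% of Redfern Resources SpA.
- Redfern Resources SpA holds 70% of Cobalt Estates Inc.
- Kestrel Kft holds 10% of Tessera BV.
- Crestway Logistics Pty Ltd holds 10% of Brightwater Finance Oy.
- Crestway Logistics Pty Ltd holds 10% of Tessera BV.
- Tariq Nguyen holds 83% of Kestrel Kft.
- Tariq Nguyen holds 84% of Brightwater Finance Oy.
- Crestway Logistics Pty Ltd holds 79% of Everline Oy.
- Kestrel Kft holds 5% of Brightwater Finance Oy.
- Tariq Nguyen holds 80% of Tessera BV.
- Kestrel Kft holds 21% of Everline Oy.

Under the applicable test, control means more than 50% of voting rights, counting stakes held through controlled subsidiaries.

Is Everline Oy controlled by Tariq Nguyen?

Yes

Tariq holds 83% of Kestrel, so Tariq controls Kestrel.
Tariq holds 100% of Crestway, so Tariq controls Crestway.
Kestrel and Crestway together hold 21% + 79% = 100% of Everline, so Tariq controls Everline.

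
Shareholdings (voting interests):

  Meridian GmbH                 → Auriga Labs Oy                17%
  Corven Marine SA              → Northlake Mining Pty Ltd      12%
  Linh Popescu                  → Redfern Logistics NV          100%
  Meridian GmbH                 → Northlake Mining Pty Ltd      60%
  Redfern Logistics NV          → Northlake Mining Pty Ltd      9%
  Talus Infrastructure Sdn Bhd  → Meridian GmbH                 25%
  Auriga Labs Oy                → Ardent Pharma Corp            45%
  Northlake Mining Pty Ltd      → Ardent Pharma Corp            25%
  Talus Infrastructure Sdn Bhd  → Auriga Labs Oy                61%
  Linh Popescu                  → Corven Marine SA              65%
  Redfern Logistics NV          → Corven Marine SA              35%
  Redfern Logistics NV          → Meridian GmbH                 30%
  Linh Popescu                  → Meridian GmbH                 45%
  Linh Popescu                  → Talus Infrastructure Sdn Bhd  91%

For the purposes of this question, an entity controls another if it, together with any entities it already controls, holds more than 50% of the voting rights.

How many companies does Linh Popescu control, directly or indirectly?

7

Linh holds 100% of Redfern, so Linh controls Redfern.
Linh holds 91% of Talus, so Linh controls Talus.
Talus and Redfern and Linh together hold 25% + 30% + 45% = 100% of Meridian, so Linh controls Meridian.
Redfern and Linh together hold 35% + 65% = 100% of Corven, so Linh controls Corven.
Talus and Meridian together hold 61% + 17% = 78% of Auriga, so Linh controls Auriga.
Meridian and Corven and Redfern together hold 60% + 12% + 9% = 81% of Northlake, so Linh controls Northlake.
Auriga and Northlake together hold 45% + 25% = 70% of Ardent, so Linh controls Ardent.
Linh controls 7 companies.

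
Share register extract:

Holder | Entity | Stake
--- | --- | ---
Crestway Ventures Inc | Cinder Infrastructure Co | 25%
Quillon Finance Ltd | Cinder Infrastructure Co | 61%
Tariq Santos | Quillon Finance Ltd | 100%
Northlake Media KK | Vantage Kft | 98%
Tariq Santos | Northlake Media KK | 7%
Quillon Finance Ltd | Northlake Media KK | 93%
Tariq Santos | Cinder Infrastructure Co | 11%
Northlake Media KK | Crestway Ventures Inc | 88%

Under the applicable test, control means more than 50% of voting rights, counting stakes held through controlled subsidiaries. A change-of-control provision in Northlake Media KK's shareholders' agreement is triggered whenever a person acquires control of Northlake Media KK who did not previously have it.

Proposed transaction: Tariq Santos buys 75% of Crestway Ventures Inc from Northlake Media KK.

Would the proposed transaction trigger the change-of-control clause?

The purchase adds only to Tariq's holdings (Northlake's stake shrinks), so Tariq is the only person who could newly come to control Northlake.
Tariq holds 100% of Quillon, so Tariq controls Quillon.
Quillon and Tariq together hold 93% + 7% = 100% of Northlake, so Tariq controls Northlake.
So Tariq already controls Northlake before the transaction.
After the purchase, Tariq holds 75% of Crestway directly, and Northlake's stake falls to 13%.
Tariq controlled Northlake already, so this is not a new person acquiring control; every other person's position is unchanged or reduced.
No new person acquires control, so the clause is not triggered.

No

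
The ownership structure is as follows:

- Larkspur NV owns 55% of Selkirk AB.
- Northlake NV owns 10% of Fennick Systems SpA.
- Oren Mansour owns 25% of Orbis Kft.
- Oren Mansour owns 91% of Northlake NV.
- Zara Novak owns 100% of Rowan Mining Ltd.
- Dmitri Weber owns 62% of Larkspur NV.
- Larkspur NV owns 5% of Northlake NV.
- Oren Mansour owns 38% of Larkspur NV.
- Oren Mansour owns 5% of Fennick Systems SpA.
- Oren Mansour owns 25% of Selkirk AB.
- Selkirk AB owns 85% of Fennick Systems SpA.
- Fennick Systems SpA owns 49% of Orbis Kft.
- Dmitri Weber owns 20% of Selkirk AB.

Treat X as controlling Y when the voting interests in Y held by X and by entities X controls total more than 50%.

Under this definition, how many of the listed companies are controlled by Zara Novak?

1

Zara holds 100% of Rowan, so Zara controls Rowan.
No other company's threshold is met.
Zara controls 1 company.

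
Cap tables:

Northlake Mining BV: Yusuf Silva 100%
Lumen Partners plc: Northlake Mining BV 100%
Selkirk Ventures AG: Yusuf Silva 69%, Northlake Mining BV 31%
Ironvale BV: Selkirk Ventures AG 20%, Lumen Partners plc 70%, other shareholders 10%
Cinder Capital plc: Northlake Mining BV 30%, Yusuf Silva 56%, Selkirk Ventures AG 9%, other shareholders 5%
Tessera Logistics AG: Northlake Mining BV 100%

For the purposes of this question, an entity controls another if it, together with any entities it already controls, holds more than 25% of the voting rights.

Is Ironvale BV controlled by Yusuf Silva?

Yes

Yusuf holds 100% of Northlake, so Yusuf controls Northlake.
Yusuf and Northlake together hold 69% + 31% = 100% of Selkirk, so Yusuf controls Selkirk.
Northlake holds 100% of Lumen, so Yusuf controls Lumen.
Selkirk and Lumen together hold 20% + 70% = 90% of Ironvale, so Yusuf controls Ironvale.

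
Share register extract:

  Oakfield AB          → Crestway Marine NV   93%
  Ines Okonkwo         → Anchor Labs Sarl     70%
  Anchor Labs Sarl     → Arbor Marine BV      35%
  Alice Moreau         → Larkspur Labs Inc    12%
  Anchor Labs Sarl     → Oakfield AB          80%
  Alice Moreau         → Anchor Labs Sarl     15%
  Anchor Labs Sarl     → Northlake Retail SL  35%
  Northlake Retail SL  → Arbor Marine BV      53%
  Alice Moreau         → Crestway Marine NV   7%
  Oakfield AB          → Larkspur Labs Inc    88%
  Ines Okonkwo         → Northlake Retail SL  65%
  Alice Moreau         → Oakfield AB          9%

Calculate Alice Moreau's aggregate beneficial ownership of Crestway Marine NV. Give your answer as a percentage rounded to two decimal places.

Alice reaches Crestway along 3 paths.
Direct stake: 7% = 7%.
Via Oakfield: 9% × 93% = 8.37%.
Via Anchor → Oakfield: 15% × 80% × 93% = 11.16%.
Total: 7% + 8.37% + 11.16% = 26.53%.

26.53%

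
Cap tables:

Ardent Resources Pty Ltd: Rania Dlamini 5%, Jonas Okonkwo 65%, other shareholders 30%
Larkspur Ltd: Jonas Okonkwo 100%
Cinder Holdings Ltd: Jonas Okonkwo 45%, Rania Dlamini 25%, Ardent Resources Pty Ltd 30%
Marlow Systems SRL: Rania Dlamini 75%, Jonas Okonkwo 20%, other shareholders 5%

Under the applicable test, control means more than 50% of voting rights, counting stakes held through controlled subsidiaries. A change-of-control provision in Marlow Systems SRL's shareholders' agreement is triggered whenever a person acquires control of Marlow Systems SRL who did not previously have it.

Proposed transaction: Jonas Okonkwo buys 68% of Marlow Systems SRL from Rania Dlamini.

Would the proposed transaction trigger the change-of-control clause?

Yes

The purchase adds only to Jonas's holdings (Rania's stake shrinks), so Jonas is the only person who could newly come to control Marlow.
Jonas holds 65% of Ardent, so Jonas controls Ardent.
Jonas holds 100% of Larkspur, so Jonas controls Larkspur.
Jonas and Ardent together hold 45% + 30% = 75% of Cinder, so Jonas controls Cinder.
In Marlow, Jonas's side holds only 20%, not > 50%.
So before the transaction, Jonas does not control Marlow.
After the purchase, Jonas's direct stake in Marlow rises to 20% + 68% = 88%, and Rania's stake falls to 7%.
Jonas holds 88% of Marlow, so Jonas controls Marlow.
Jonas did not control Marlow before and does after, so the clause is triggered.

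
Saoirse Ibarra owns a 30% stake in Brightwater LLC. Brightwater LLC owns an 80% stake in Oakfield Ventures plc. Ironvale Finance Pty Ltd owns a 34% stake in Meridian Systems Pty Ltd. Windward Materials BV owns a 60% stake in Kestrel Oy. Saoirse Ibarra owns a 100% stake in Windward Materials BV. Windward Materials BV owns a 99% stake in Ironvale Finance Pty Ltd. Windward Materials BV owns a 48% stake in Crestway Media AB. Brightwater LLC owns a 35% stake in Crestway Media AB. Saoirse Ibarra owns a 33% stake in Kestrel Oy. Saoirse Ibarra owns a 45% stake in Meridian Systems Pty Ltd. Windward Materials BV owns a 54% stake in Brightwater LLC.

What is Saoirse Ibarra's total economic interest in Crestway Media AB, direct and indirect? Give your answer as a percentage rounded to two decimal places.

Saoirse reaches Crestway along 3 paths.
Via Windward → Brightwater: 100% × 54% × 35% = 18.9%.
Via Brightwater: 30% × 35% = 10.5%.
Via Windward: 100% × 48% = 48%.
Total: 18.9% + 10.5% + 48% = 77.4%.
Rounded: 77.40%.

77.40%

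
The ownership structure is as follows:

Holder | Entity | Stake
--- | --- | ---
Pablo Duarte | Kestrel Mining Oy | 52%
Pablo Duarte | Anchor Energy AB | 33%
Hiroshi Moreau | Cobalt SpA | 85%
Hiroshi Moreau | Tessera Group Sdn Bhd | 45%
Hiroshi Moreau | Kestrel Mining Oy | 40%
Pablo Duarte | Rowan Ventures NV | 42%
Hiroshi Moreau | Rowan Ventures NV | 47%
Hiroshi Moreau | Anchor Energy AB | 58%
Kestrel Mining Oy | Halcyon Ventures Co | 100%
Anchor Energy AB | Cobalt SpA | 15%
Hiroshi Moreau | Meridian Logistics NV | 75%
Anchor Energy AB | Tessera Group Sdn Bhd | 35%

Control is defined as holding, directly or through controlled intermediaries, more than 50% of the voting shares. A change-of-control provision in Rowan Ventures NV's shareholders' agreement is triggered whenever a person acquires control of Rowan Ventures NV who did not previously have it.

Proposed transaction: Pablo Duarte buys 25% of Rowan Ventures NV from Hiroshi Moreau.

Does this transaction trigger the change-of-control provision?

The purchase adds only to Pablo's holdings (Hiroshi's stake shrinks), so Pablo is the only person who could newly come to control Rowan.
Pablo holds 52% of Kestrel, so Pablo controls Kestrel.
Kestrel holds 100% of Halcyon, so Pablo controls Halcyon.
In Rowan, Pablo's side holds only 42%, not > 50%.
So before the transaction, Pablo does not control Rowan.
After the purchase, Pablo's direct stake in Rowan rises to 42% + 25% = 67%, and Hiroshi's stake falls to 22%.
Pablo holds 67% of Rowan, so Pablo controls Rowan.
Pablo did not control Rowan before and does after, so the clause is triggered.

Yes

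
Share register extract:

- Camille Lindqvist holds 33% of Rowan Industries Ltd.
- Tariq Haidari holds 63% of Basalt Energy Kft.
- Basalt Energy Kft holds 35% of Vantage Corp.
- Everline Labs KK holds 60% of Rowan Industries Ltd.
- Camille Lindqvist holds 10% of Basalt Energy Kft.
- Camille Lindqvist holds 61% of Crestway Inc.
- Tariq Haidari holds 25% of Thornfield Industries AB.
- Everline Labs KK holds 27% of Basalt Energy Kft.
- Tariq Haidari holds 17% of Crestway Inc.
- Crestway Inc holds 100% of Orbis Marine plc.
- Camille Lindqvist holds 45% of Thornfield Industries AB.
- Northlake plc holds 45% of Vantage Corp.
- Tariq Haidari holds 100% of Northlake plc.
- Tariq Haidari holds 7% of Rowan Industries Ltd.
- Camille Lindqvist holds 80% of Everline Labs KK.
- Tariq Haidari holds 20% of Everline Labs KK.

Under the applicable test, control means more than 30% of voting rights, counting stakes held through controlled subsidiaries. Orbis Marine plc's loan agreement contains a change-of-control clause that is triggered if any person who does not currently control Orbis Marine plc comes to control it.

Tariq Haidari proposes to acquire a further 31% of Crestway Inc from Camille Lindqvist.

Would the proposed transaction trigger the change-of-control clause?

Yes

The purchase adds only to Tariq's holdings (Camille's stake shrinks), so Tariq is the only person who could newly come to control Orbis.
Tariq holds 63% of Basalt, so Tariq controls Basalt.
Tariq holds 100% of Northlake, so Tariq controls Northlake.
Basalt and Northlake together hold 35% + 45% = 80% of Vantage, so Tariq controls Vantage.
Neither Tariq nor any entity Tariq controls holds any voting interest in Orbis.
So before the transaction, Tariq does not control Orbis.
After the purchase, Tariq's direct stake in Crestway rises to 17% + 31% = 48%, and Camille's stake falls to 30%.
Tariq holds 48% of Crestway, so Tariq controls Crestway.
Crestway holds 100% of Orbis, so Tariq controls Orbis.
Tariq did not control Orbis before and does after, so the clause is triggered.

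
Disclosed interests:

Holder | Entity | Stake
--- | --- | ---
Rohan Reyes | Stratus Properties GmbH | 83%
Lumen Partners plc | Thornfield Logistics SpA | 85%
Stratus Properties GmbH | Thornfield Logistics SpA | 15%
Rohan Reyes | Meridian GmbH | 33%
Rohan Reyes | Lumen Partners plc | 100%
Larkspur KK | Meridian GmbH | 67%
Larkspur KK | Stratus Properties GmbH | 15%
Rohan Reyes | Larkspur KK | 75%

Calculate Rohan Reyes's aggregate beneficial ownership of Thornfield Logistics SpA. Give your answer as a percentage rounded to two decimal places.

99.14%

Rohan reaches Thornfield along 3 paths.
Via Larkspur → Stratus: 75% × 15% × 15% = 1.6875%.
Via Stratus: 83% × 15% = 12.45%.
Via Lumen: 100% × 85% = 85%.
Total: 1.6875% + 12.45% + 85% = 99.1375%.
Rounded: 99.14%.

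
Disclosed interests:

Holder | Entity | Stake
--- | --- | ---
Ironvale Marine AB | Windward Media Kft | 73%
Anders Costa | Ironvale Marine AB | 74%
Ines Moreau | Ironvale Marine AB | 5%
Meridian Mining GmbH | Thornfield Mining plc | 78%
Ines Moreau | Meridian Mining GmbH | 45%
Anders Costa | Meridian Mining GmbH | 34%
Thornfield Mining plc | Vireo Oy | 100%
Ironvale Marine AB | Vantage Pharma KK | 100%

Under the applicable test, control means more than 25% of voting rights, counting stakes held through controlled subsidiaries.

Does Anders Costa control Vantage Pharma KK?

Anders holds 74% of Ironvale, so Anders controls Ironvale.
Ironvale holds 100% of Vantage, so Anders controls Vantage.

Yes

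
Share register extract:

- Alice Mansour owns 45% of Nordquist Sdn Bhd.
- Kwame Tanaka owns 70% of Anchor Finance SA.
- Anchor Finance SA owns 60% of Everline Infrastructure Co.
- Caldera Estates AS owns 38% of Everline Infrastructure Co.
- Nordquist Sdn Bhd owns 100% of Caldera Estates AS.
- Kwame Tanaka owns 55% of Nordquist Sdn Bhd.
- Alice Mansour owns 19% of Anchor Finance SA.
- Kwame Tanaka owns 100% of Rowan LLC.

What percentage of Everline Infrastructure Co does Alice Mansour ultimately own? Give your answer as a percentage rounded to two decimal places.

28.50%

Alice reaches Everline along 2 paths.
Via Nordquist → Caldera: 45% × 100% × 38% = 17.1%.
Via Anchor: 19% × 60% = 11.4%.
Total: 17.1% + 11.4% = 28.5%.
Rounded: 28.50%.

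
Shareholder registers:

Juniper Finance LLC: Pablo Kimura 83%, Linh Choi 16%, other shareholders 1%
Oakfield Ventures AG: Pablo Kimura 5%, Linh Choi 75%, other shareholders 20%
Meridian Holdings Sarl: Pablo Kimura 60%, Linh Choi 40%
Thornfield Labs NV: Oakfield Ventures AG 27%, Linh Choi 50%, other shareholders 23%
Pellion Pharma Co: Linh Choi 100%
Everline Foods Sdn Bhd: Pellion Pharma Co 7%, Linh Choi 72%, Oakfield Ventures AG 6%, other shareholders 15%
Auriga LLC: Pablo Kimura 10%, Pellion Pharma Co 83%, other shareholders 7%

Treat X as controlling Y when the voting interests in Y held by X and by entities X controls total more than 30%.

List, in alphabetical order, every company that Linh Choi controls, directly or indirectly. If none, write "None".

Auriga LLC, Everline Foods Sdn Bhd, Meridian Holdings Sarl, Oakfield Ventures AG, Pellion Pharma Co, Thornfield Labs NV

Linh holds 75% of Oakfield, so Linh controls Oakfield.
Linh holds 40% of Meridian, so Linh controls Meridian.
Oakfield and Linh together hold 27% + 50% = 77% of Thornfield, so Linh controls Thornfield.
Linh holds 100% of Pellion, so Linh controls Pellion.
Pellion and Linh and Oakfield together hold 7% + 72% + 6% = 85% of Everline, so Linh controls Everline.
Pellion holds 83% of Auriga, so Linh controls Auriga.
No other company's threshold is met.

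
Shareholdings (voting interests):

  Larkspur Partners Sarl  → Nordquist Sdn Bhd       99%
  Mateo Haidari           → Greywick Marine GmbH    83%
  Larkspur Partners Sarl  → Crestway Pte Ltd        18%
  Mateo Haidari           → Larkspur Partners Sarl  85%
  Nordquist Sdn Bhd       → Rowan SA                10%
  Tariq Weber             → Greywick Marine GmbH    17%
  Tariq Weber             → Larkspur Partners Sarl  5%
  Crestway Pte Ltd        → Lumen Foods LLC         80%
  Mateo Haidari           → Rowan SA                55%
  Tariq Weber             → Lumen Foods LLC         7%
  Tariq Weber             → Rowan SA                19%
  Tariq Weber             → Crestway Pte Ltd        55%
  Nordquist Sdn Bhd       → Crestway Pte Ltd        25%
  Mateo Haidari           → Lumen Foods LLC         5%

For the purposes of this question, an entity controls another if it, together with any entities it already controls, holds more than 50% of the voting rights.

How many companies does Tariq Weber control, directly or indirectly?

Tariq holds 55% of Crestway, so Tariq controls Crestway.
Tariq and Crestway together hold 7% + 80% = 87% of Lumen, so Tariq controls Lumen.
No other company's threshold is met.
Tariq controls 2 companies.

2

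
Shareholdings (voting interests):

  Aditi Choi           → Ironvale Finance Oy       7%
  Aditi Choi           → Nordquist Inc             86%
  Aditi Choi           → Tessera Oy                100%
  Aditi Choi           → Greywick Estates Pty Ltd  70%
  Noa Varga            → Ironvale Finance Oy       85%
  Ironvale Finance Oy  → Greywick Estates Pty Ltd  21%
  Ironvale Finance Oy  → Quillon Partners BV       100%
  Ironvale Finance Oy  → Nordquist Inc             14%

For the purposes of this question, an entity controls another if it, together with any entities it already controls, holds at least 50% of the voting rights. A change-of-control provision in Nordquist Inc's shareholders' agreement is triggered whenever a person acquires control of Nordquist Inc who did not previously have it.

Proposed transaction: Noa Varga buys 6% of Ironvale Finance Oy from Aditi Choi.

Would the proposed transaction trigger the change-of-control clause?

The purchase adds only to Noa's holdings (Aditi's stake shrinks), so Noa is the only person who could newly come to control Nordquist.
Noa holds 85% of Ironvale, so Noa controls Ironvale.
Ironvale holds 100% of Quillon, so Noa controls Quillon.
In Nordquist, Noa's side holds only 14%, not ≥ 50%.
So before the transaction, Noa does not control Nordquist.
After the purchase, Noa's direct stake in Ironvale rises to 85% + 6% = 91%, and Aditi's stake falls to 1%.
Noa holds 91% of Ironvale, so Noa controls Ironvale.
After the transaction, Noa's side holds 14% of Nordquist, not ≥ 50%, so Noa still does not control Nordquist.
No new person acquires control, so the clause is not triggered.

No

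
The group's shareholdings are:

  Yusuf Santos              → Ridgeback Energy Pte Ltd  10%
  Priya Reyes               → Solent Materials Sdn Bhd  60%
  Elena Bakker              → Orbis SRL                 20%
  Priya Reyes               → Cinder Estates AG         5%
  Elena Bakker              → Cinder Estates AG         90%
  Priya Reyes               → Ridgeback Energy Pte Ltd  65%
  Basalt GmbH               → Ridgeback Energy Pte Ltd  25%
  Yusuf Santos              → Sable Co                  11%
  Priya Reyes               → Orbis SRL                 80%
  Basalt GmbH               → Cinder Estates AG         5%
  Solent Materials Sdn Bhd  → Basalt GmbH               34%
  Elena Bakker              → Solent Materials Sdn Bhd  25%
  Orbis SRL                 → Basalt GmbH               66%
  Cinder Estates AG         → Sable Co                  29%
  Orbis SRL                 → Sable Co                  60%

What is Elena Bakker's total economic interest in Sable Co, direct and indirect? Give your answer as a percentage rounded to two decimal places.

Elena reaches Sable along 4 paths.
Via Solent → Basalt → Cinder: 25% × 34% × 5% × 29% = 0.12325%.
Via Orbis → Basalt → Cinder: 20% × 66% × 5% × 29% = 0.1914%.
Via Cinder: 90% × 29% = 26.1%.
Via Orbis: 20% × 60% = 12%.
Total: 0.12325% + 0.1914% + 26.1% + 12% = 38.41465%.
Rounded: 38.41%.

38.41%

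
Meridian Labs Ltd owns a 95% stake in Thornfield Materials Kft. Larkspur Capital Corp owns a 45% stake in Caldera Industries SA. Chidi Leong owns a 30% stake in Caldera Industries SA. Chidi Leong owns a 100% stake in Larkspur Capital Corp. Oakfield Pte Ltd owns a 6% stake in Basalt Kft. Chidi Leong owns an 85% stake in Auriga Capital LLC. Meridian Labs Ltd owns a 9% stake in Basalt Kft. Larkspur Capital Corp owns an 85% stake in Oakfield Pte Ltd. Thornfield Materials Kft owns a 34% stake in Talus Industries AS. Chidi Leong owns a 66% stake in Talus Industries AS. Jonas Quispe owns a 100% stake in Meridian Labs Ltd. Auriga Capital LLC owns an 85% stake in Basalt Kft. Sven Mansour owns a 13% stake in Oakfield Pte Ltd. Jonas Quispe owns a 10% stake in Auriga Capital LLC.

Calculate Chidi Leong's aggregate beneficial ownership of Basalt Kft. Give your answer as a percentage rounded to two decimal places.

Chidi reaches Basalt along 2 paths.
Via Auriga: 85% × 85% = 72.25%.
Via Larkspur → Oakfield: 100% × 85% × 6% = 5.1%.
Total: 72.25% + 5.1% = 77.35%.

77.35%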